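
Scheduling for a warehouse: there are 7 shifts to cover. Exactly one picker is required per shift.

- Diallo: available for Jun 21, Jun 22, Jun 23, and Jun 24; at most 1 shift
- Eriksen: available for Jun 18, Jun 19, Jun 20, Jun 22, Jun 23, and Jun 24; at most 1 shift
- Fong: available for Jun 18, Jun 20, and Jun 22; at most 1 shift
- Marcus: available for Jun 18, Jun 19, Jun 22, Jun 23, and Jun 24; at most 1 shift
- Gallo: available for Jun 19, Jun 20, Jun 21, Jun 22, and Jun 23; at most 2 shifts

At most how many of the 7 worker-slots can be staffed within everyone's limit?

Total capacity across all pickers is 1+1+1+1+2 = 6, and 7 slots are needed, so at most 6 can be filled.
An assignment achieving 6: Jun 18→Eriksen, Jun 19→Marcus, Jun 20→Fong, Jun 21→Diallo, Jun 22→Gallo, Jun 23→Gallo.
Loads: Diallo 1/1, Eriksen 1/1, Fong 1/1, Marcus 1/1, Gallo 2/2.

6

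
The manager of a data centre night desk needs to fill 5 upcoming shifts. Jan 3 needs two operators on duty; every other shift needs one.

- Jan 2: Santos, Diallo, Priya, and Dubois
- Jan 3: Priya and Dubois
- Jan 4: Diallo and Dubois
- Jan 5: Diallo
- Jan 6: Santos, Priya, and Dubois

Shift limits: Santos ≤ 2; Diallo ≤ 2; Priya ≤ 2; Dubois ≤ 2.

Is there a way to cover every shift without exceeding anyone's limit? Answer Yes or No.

Jan 3 can only be covered by Priya and Dubois, so that assignment is forced.
Jan 5 can only be covered by Diallo, so that assignment is forced.
One valid schedule: Jan 2→Santos, Jan 3→Priya+Dubois, Jan 4→Diallo, Jan 5→Diallo, Jan 6→Santos.
Loads: Santos 2/2, Diallo 2/2, Priya 1/2, Dubois 1/2 — all within limits.

Yes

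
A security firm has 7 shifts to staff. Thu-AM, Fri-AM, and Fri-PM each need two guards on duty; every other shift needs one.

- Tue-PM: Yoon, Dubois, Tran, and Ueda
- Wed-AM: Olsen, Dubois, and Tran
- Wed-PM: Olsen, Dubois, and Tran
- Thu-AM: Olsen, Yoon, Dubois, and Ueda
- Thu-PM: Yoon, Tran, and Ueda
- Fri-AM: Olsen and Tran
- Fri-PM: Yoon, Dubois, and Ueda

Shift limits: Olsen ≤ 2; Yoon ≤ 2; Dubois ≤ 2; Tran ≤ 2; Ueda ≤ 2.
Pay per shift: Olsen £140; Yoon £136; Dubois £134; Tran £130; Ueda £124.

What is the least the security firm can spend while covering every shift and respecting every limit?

£1328

Fri-AM can only be covered by Olsen and Tran, so that assignment is forced.
Picking the cheapest available guard for each shift independently would cost £1294, but that ignores the shift limits.
An optimal schedule: Tue-PM→Tran, Wed-AM→Olsen, Wed-PM→Dubois, Thu-AM→Dubois+Ueda, Thu-PM→Yoon, Fri-AM→Olsen+Tran, Fri-PM→Yoon+Ueda.
Total: 130 + 140 + 134 + 134 + 124 + 136 + 140 + 130 + 136 + 124 = £1328.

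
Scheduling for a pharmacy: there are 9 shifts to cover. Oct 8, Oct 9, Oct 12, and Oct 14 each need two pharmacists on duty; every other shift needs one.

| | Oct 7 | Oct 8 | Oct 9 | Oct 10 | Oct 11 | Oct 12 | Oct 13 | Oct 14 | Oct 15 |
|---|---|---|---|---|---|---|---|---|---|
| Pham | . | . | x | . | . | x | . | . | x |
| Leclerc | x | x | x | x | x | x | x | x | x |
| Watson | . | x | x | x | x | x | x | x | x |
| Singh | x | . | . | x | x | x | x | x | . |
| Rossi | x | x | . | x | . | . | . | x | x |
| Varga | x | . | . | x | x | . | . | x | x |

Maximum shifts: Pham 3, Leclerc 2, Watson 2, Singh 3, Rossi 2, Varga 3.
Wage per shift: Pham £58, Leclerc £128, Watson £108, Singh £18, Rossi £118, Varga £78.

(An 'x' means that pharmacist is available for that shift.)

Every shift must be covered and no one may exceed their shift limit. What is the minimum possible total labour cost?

£914

Picking the cheapest available pharmacist for each shift independently would cost £694, but that ignores the shift limits.
An optimal schedule: Oct 7→Singh, Oct 8→Watson+Rossi, Oct 9→Pham+Watson, Oct 10→Varga, Oct 11→Varga, Oct 12→Singh+Pham, Oct 13→Singh, Oct 14→Varga+Rossi, Oct 15→Pham.
Total: 18 + 108 + 118 + 58 + 108 + 78 + 78 + 18 + 58 + 18 + 78 + 118 + 58 = £914.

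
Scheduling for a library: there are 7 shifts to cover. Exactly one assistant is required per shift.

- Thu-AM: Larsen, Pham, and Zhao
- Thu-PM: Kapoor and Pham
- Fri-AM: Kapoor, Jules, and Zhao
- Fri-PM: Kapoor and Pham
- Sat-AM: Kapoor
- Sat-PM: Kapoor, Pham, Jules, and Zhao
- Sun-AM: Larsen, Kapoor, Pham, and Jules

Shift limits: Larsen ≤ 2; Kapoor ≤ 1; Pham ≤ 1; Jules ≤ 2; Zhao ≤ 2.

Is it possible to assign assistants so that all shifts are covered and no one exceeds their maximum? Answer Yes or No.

No

Total capacity is 8 and 7 slots are needed, so capacity alone doesn't rule it out.
Shifts {Thu-PM, Fri-PM, Sat-AM} need 3 worker-slots in total, but the assistants available for any of those shifts (Kapoor and Pham) can supply at most 2 among them. So no valid schedule exists.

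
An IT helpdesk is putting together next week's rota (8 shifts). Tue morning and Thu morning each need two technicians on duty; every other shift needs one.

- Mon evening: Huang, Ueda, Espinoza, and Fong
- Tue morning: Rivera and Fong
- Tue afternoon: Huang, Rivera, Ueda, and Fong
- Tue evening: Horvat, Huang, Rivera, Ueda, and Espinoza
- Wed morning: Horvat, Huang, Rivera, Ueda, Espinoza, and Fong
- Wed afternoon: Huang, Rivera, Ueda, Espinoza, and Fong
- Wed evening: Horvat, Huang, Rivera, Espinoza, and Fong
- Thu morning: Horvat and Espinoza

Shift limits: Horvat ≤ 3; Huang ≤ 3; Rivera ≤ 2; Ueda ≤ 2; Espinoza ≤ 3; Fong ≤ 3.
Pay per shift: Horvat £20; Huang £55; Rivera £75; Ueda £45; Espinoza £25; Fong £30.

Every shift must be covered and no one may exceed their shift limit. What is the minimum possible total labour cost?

£300

Tue morning can only be covered by Rivera and Fong, so that assignment is forced.
Thu morning can only be covered by Horvat and Espinoza, so that assignment is forced.
Picking the cheapest available technician for each shift independently would cost £290, but that ignores the shift limits.
An optimal schedule: Mon evening→Espinoza, Tue morning→Fong+Rivera, Tue afternoon→Fong, Tue evening→Horvat, Wed morning→Fong, Wed afternoon→Espinoza, Wed evening→Horvat, Thu morning→Horvat+Espinoza.
Total: 25 + 30 + 75 + 30 + 20 + 30 + 25 + 20 + 20 + 25 = £300.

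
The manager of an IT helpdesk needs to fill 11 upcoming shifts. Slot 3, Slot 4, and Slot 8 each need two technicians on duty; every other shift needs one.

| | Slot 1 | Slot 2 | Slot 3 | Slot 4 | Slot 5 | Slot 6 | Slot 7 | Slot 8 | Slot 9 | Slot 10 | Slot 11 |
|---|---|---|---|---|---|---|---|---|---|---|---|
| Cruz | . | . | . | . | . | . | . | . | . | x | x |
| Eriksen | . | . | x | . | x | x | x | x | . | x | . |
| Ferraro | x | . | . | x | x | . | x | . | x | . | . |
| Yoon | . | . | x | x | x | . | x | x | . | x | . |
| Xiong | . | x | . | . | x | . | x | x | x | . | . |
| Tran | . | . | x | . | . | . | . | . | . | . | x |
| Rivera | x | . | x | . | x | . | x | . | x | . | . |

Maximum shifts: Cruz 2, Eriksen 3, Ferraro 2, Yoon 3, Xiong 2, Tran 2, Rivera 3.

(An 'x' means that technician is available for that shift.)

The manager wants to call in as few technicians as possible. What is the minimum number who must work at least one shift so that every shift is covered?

14 slots to fill and no one can take more than 3, so at least ⌈14/3⌉ = 5 technicians are needed.
Any 5 technicians together have capacity at most 3+3+3+2+2 = 13 < 14 slots, so 5 can never suffice.
Cruz, Eriksen, Ferraro, Yoon, Xiong, and Rivera alone can cover everything: Slot 1→Ferraro, Slot 2→Xiong, Slot 3→Eriksen+Yoon, Slot 4→Ferraro+Yoon, Slot 5→Rivera, Slot 6→Eriksen, Slot 7→Rivera, Slot 8→Eriksen+Yoon, Slot 9→Xiong, Slot 10→Cruz, Slot 11→Cruz.

6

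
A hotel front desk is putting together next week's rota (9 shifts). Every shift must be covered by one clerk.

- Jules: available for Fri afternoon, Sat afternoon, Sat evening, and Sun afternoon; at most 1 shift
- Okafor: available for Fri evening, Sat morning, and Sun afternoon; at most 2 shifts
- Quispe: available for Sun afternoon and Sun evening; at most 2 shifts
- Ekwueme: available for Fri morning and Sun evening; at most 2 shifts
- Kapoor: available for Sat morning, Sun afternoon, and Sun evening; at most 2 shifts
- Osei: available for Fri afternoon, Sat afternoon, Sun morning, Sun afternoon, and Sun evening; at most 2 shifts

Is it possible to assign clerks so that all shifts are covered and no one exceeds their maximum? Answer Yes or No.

Total capacity is 11 and 9 slots are needed, so capacity alone doesn't rule it out.
Shifts {Fri afternoon, Sat afternoon, Sat evening, Sun morning} need 4 worker-slots in total, but the clerks available for any of those shifts (Jules and Osei) can supply at most 3 among them. So no valid schedule exists.

No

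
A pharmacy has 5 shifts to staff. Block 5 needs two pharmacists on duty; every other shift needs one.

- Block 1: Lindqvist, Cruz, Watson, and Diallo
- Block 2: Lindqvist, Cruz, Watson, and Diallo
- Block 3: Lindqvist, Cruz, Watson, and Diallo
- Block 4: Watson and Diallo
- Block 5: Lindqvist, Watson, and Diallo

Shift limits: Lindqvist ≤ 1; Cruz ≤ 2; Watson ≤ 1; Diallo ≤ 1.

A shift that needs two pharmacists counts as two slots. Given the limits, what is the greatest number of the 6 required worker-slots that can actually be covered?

Total capacity across all pharmacists is 1+2+1+1 = 5, and 6 slots are needed, so at most 5 can be filled.
An assignment achieving 5: Block 1→Cruz, Block 2→Cruz, Block 4→Watson, Block 5→Lindqvist+Diallo.
Loads: Lindqvist 1/1, Cruz 2/2, Watson 1/1, Diallo 1/1.

5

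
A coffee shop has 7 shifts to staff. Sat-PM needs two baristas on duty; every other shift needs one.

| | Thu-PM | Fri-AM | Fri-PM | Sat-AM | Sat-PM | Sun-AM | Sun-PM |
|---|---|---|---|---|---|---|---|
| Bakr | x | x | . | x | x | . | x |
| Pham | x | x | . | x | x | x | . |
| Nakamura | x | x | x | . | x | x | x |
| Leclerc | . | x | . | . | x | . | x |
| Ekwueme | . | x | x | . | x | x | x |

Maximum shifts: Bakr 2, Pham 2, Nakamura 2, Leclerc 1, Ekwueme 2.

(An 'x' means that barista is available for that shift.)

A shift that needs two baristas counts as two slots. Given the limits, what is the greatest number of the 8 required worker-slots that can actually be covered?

Total capacity across all baristas is 2+2+2+1+2 = 9, and 8 slots are needed, so at most 8 can be filled.
An assignment achieving 8: Thu-PM→Bakr, Fri-AM→Pham, Fri-PM→Nakamura, Sat-AM→Bakr, Sat-PM→Leclerc+Ekwueme, Sun-AM→Pham, Sun-PM→Nakamura.
Loads: Bakr 2/2, Pham 2/2, Nakamura 2/2, Leclerc 1/1, Ekwueme 1/2.

8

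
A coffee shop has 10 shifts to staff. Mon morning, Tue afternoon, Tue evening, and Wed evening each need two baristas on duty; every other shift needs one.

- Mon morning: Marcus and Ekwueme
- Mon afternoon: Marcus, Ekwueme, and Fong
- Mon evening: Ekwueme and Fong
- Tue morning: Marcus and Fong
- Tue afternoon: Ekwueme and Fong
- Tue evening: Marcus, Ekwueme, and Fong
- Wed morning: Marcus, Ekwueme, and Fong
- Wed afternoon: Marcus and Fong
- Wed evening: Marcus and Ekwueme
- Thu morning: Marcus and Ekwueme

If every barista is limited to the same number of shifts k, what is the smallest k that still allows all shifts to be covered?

5

With 3 baristas and 14 worker-slots to fill, someone must work at least ⌈14/3⌉ = 5 shifts, so k ≥ 5.
k = 5 works: Mon morning→Marcus+Ekwueme, Mon afternoon→Fong, Mon evening→Ekwueme, Tue morning→Marcus, Tue afternoon→Ekwueme+Fong, Tue evening→Ekwueme+Fong, Wed morning→Fong, Wed afternoon→Marcus, Wed evening→Marcus+Ekwueme, Thu morning→Marcus.
Loads: Marcus 5, Ekwueme 5, Fong 4 — all ≤ 5.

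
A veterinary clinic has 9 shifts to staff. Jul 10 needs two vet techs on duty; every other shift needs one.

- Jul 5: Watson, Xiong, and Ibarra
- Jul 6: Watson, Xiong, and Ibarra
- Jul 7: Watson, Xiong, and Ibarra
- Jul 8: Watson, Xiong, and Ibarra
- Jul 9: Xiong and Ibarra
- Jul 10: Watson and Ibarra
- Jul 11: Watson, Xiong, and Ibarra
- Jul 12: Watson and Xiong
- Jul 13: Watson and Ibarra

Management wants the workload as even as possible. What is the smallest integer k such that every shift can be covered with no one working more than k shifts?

With 3 vet techs and 10 worker-slots to fill, someone must work at least ⌈10/3⌉ = 4 shifts, so k ≥ 4.
k = 4 works: Jul 5→Watson, Jul 6→Xiong, Jul 7→Xiong, Jul 8→Xiong, Jul 9→Xiong, Jul 10→Watson+Ibarra, Jul 11→Ibarra, Jul 12→Watson, Jul 13→Watson.
Loads: Watson 4, Xiong 4, Ibarra 2 — all ≤ 4.

4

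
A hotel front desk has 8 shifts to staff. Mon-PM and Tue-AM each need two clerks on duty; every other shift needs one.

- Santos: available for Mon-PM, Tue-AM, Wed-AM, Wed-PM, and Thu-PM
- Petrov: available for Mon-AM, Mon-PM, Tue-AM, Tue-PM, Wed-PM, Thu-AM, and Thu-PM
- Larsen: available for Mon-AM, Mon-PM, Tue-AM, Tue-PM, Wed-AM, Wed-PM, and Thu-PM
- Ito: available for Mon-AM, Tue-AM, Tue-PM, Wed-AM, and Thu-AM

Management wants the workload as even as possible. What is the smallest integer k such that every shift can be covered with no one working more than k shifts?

3

With 4 clerks and 10 worker-slots to fill, someone must work at least ⌈10/4⌉ = 3 shifts, so k ≥ 3.
k = 3 works: Mon-AM→Petrov, Mon-PM→Santos+Petrov, Tue-AM→Larsen+Ito, Tue-PM→Larsen, Wed-AM→Santos, Wed-PM→Santos, Thu-AM→Petrov, Thu-PM→Larsen.
Loads: Santos 3, Petrov 3, Larsen 3, Ito 1 — all ≤ 3.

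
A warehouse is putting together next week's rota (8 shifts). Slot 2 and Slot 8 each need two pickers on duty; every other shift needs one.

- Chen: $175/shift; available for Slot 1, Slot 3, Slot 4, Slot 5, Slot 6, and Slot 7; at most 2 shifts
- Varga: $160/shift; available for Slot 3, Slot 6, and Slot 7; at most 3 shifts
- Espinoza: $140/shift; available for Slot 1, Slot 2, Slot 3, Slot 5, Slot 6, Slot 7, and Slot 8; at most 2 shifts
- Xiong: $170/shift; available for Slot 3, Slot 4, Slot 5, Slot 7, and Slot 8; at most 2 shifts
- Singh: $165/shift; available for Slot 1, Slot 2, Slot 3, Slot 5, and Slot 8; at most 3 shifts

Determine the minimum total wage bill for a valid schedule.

Slot 2 can only be covered by Espinoza and Singh, so that assignment is forced.
Picking the cheapest available picker for each shift independently would cost $1480, but that ignores the shift limits.
An optimal schedule: Slot 1→Espinoza, Slot 2→Espinoza+Singh, Slot 3→Varga, Slot 4→Xiong, Slot 5→Singh, Slot 6→Varga, Slot 7→Varga, Slot 8→Singh+Xiong.
Total: 140 + 140 + 165 + 160 + 170 + 165 + 160 + 160 + 165 + 170 = $1595.

$1595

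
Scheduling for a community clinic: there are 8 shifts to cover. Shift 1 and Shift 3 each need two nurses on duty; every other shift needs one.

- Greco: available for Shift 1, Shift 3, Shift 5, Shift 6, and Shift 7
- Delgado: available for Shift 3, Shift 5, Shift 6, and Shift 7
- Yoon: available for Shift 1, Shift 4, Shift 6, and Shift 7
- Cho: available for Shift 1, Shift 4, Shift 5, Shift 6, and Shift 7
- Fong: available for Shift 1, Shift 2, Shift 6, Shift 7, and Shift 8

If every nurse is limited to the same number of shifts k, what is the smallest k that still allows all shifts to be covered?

2

With 5 nurses and 10 worker-slots to fill, someone must work at least ⌈10/5⌉ = 2 shifts, so k ≥ 2.
k = 2 works: Shift 1→Yoon+Cho, Shift 2→Fong, Shift 3→Greco+Delgado, Shift 4→Yoon, Shift 5→Greco, Shift 6→Delgado, Shift 7→Cho, Shift 8→Fong.
Loads: Greco 2, Delgado 2, Yoon 2, Cho 2, Fong 2 — all ≤ 2.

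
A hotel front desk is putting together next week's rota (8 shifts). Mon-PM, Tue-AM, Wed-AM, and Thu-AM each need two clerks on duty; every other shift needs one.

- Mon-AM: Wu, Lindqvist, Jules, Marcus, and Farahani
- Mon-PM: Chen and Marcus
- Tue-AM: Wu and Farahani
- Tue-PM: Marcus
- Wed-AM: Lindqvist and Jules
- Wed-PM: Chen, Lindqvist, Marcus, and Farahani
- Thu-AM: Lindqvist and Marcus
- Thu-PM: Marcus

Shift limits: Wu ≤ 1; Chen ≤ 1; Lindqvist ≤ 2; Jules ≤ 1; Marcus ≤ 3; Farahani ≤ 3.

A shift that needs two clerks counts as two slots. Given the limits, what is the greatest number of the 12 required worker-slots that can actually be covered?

11

Total capacity across all clerks is 1+1+2+1+3+3 = 11, and 12 slots are needed, so at most 11 can be filled.
An assignment achieving 11: Mon-AM→Farahani, Mon-PM→Chen+Marcus, Tue-AM→Wu+Farahani, Tue-PM→Marcus, Wed-AM→Lindqvist+Jules, Wed-PM→Farahani, Thu-AM→Lindqvist, Thu-PM→Marcus.
Loads: Wu 1/1, Chen 1/1, Lindqvist 2/2, Jules 1/1, Marcus 3/3, Farahani 3/3.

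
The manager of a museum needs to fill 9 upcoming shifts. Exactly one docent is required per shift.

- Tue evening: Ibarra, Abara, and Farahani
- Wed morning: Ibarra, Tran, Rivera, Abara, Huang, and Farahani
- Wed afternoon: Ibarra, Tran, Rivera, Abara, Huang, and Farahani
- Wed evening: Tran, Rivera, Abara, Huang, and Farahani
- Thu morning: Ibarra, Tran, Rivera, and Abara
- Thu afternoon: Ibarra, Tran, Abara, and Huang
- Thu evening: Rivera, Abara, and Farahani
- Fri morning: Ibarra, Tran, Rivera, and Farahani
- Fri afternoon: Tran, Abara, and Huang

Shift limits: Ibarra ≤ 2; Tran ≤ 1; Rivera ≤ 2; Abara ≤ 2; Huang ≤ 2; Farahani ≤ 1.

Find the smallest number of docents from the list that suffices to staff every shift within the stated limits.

5

9 slots to fill and no one can take more than 2, so at least ⌈9/2⌉ = 5 docents are needed.
Ibarra, Tran, Rivera, Abara, and Huang alone can cover everything: Tue evening→Ibarra, Wed morning→Huang, Wed afternoon→Huang, Wed evening→Rivera, Thu morning→Abara, Thu afternoon→Abara, Thu evening→Rivera, Fri morning→Ibarra, Fri afternoon→Tran.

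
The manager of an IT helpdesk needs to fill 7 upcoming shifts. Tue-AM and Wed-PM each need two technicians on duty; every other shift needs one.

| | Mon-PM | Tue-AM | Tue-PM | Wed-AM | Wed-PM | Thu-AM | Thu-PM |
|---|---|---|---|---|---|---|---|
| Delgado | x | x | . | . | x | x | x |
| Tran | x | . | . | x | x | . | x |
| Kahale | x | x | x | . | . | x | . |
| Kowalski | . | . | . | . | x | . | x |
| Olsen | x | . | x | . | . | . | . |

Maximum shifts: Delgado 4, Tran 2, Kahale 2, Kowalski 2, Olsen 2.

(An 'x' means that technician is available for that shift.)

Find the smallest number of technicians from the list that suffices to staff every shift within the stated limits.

4

9 slots to fill and no one can take more than 4, so at least ⌈9/4⌉ = 3 technicians are needed.
Any 3 technicians together have capacity at most 4+2+2 = 8 < 9 slots, so 3 can never suffice.
Delgado, Tran, Kahale, and Kowalski alone can cover everything: Mon-PM→Delgado, Tue-AM→Delgado+Kahale, Tue-PM→Kahale, Wed-AM→Tran, Wed-PM→Delgado+Tran, Thu-AM→Delgado, Thu-PM→Kowalski.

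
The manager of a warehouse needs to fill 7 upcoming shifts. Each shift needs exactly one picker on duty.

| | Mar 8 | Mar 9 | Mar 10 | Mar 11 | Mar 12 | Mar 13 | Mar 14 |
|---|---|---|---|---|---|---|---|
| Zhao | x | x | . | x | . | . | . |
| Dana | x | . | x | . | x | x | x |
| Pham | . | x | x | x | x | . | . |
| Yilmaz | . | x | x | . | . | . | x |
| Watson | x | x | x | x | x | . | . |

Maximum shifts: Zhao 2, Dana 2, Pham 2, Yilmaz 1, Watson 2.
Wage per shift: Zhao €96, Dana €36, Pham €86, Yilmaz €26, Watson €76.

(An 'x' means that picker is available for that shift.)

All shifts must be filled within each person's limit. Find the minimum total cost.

Mar 13 can only be covered by Dana, so that assignment is forced.
Picking the cheapest available picker for each shift independently would cost €262, but that ignores the shift limits.
An optimal schedule: Mar 8→Dana, Mar 9→Pham, Mar 10→Pham, Mar 11→Watson, Mar 12→Watson, Mar 13→Dana, Mar 14→Yilmaz.
Total: 36 + 86 + 86 + 76 + 76 + 36 + 26 = €422.

€422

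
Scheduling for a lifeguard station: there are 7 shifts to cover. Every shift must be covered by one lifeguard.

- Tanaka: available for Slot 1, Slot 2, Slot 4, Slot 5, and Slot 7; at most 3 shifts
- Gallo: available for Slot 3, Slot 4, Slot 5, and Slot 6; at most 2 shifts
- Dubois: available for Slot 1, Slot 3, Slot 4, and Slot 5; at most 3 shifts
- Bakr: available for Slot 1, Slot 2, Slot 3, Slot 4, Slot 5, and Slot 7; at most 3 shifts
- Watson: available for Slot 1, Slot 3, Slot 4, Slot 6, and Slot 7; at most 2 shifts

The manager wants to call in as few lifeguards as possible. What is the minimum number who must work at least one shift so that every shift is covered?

3

7 slots to fill and no one can take more than 3, so at least ⌈7/3⌉ = 3 lifeguards are needed.
Tanaka, Gallo, and Dubois alone can cover everything: Slot 1→Tanaka, Slot 2→Tanaka, Slot 3→Gallo, Slot 4→Dubois, Slot 5→Dubois, Slot 6→Gallo, Slot 7→Tanaka.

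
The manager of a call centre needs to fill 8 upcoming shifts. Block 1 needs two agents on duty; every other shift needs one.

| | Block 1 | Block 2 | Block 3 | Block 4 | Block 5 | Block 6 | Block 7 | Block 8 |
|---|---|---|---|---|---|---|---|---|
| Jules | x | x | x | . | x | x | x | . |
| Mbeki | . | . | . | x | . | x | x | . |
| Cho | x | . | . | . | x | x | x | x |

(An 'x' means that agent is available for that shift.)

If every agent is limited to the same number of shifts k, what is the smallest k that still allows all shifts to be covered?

With 3 agents and 9 worker-slots to fill, someone must work at least ⌈9/3⌉ = 3 shifts, so k ≥ 3.
k = 3 works: Block 1→Jules+Cho, Block 2→Jules, Block 3→Jules, Block 4→Mbeki, Block 5→Cho, Block 6→Mbeki, Block 7→Mbeki, Block 8→Cho.
Loads: Jules 3, Mbeki 3, Cho 3 — all ≤ 3.

3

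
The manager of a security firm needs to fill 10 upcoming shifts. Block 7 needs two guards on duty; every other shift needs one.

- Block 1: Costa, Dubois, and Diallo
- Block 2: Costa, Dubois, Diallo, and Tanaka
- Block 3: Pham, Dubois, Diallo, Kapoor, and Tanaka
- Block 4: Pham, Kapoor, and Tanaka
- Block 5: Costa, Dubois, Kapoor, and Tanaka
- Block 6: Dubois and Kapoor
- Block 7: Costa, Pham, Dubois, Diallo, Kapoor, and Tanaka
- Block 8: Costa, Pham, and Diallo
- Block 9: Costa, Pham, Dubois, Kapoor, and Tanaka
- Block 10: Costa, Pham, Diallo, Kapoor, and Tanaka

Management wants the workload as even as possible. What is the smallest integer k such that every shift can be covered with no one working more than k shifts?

With 6 guards and 11 worker-slots to fill, someone must work at least ⌈11/6⌉ = 2 shifts, so k ≥ 2.
k = 2 works: Block 1→Costa, Block 2→Dubois, Block 3→Pham, Block 4→Pham, Block 5→Kapoor, Block 6→Dubois, Block 7→Diallo+Tanaka, Block 8→Costa, Block 9→Kapoor, Block 10→Diallo.
Loads: Costa 2, Pham 2, Dubois 2, Diallo 2, Kapoor 2, Tanaka 1 — all ≤ 2.

2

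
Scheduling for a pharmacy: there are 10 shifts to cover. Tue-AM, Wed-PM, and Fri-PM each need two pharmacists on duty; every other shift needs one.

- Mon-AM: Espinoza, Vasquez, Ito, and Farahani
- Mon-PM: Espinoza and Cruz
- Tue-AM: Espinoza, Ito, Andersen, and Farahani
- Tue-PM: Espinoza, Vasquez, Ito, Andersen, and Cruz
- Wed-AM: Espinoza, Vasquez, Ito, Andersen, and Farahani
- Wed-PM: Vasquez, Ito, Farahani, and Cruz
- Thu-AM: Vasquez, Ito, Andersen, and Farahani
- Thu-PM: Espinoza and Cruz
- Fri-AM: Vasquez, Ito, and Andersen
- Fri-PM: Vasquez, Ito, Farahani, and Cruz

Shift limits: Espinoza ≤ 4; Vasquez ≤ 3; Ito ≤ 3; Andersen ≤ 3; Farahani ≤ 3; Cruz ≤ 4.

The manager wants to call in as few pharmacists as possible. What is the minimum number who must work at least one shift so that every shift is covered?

4

13 slots to fill and no one can take more than 4, so at least ⌈13/4⌉ = 4 pharmacists are needed.
Espinoza, Vasquez, Ito, and Andersen alone can cover everything: Mon-AM→Espinoza, Mon-PM→Espinoza, Tue-AM→Espinoza+Ito, Tue-PM→Andersen, Wed-AM→Andersen, Wed-PM→Vasquez+Ito, Thu-AM→Vasquez, Thu-PM→Espinoza, Fri-AM→Andersen, Fri-PM→Vasquez+Ito.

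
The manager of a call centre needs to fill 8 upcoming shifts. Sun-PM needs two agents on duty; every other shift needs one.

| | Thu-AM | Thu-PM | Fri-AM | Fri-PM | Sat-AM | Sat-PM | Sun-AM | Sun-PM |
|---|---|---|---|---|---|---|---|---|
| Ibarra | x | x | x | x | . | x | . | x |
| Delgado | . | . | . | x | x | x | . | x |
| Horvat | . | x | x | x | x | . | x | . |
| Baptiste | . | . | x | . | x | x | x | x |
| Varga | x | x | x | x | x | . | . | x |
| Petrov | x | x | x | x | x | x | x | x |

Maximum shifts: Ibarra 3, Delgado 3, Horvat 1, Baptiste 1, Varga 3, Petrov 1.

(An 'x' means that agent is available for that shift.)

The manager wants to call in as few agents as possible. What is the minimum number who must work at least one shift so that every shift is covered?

4

9 slots to fill and no one can take more than 3, so at least ⌈9/3⌉ = 3 agents are needed.
No set of 3 agents can cover every shift (each such set leaves at least one shift with no one available or exceeds a cap).
Ibarra, Delgado, Horvat, and Varga alone can cover everything: Thu-AM→Ibarra, Thu-PM→Ibarra, Fri-AM→Varga, Fri-PM→Delgado, Sat-AM→Delgado, Sat-PM→Ibarra, Sun-AM→Horvat, Sun-PM→Delgado+Varga.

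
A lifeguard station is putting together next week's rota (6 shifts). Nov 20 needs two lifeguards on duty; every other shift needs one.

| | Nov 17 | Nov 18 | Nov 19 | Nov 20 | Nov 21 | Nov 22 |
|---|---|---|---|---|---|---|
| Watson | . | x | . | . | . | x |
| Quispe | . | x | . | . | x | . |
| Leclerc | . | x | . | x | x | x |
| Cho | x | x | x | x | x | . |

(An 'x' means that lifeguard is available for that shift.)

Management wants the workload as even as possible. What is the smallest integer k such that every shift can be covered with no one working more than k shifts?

3

With 4 lifeguards and 7 worker-slots to fill, someone must work at least ⌈7/4⌉ = 2 shifts, so k ≥ 2.
k = 2 fails: Shifts {Nov 17, Nov 19, Nov 20} need 4 worker-slots in total, but the lifeguards available for any of those shifts (Leclerc and Cho) can supply at most 3 among them. So no valid schedule exists.
k = 3 works: Nov 17→Cho, Nov 18→Watson, Nov 19→Cho, Nov 20→Leclerc+Cho, Nov 21→Quispe, Nov 22→Watson.
Loads: Watson 2, Quispe 1, Leclerc 1, Cho 3 — all ≤ 3.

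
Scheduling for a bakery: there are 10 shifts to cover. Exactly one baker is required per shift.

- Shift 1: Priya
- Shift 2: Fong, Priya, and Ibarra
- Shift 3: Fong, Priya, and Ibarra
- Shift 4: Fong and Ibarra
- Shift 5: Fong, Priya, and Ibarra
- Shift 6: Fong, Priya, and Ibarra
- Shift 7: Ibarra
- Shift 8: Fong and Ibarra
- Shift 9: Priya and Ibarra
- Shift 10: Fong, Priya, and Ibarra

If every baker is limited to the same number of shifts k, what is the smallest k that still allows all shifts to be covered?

With 3 bakers and 10 worker-slots to fill, someone must work at least ⌈10/3⌉ = 4 shifts, so k ≥ 4.
k = 4 works: Shift 1→Priya, Shift 2→Fong, Shift 3→Fong, Shift 4→Fong, Shift 5→Priya, Shift 6→Priya, Shift 7→Ibarra, Shift 8→Fong, Shift 9→Priya, Shift 10→Ibarra.
Loads: Fong 4, Priya 4, Ibarra 2 — all ≤ 4.

4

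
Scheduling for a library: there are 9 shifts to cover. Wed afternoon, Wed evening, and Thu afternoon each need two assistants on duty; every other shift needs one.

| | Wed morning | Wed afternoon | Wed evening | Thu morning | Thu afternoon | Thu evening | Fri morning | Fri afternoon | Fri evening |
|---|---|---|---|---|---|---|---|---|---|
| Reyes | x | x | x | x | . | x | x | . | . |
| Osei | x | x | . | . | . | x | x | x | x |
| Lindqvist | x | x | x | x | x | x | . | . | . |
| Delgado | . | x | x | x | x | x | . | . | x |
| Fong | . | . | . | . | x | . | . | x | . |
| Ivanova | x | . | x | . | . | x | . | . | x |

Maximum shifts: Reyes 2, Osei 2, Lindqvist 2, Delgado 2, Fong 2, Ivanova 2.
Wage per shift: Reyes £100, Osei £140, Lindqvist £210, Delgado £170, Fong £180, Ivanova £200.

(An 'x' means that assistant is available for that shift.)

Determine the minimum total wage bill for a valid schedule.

Picking the cheapest available assistant for each shift independently would cost £1540, but that ignores the shift limits.
An optimal schedule: Wed morning→Osei, Wed afternoon→Lindqvist+Delgado, Wed evening→Delgado+Ivanova, Thu morning→Reyes, Thu afternoon→Lindqvist+Fong, Thu evening→Ivanova, Fri morning→Reyes, Fri afternoon→Fong, Fri evening→Osei.
Total: 140 + 210 + 170 + 170 + 200 + 100 + 210 + 180 + 200 + 100 + 180 + 140 = £2000.

£2000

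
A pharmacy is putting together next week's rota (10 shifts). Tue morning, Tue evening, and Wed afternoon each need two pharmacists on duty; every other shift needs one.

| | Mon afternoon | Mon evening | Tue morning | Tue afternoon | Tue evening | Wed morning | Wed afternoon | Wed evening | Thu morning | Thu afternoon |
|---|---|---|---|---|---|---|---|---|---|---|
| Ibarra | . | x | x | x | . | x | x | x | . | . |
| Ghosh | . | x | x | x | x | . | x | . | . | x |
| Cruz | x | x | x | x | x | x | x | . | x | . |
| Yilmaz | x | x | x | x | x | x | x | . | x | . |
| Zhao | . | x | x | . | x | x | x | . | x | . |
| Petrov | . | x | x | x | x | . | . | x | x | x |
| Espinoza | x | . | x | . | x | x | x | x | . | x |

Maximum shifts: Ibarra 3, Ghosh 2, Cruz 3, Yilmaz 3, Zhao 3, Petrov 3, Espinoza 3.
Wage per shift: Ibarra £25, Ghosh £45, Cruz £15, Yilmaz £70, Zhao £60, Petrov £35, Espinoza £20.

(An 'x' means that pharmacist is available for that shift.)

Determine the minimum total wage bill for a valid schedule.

Picking the cheapest available pharmacist for each shift independently would cost £220, but that ignores the shift limits.
An optimal schedule: Mon afternoon→Cruz, Mon evening→Petrov, Tue morning→Ibarra+Petrov, Tue afternoon→Cruz, Tue evening→Espinoza+Petrov, Wed morning→Ibarra, Wed afternoon→Ibarra+Ghosh, Wed evening→Espinoza, Thu morning→Cruz, Thu afternoon→Espinoza.
Total: 15 + 35 + 25 + 35 + 15 + 20 + 35 + 25 + 25 + 45 + 20 + 15 + 20 = £330.

£330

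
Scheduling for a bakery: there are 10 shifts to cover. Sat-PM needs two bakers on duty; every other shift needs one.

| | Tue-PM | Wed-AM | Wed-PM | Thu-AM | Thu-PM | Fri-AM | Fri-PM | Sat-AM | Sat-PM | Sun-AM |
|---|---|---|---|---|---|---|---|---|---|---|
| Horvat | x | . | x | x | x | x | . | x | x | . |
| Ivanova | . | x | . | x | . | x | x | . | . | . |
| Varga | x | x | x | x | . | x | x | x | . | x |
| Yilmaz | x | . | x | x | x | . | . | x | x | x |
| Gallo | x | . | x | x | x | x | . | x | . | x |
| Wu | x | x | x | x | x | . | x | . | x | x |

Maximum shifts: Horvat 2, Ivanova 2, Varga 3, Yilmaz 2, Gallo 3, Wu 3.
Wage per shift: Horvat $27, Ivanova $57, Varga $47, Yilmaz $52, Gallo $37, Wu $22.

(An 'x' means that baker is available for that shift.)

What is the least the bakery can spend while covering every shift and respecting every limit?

$372

Picking the cheapest available baker for each shift independently would cost $257, but that ignores the shift limits.
An optimal schedule: Tue-PM→Varga, Wed-AM→Wu, Wed-PM→Varga, Thu-AM→Varga, Thu-PM→Horvat, Fri-AM→Gallo, Fri-PM→Wu, Sat-AM→Gallo, Sat-PM→Wu+Horvat, Sun-AM→Gallo.
Total: 47 + 22 + 47 + 47 + 27 + 37 + 22 + 37 + 22 + 27 + 37 = $372.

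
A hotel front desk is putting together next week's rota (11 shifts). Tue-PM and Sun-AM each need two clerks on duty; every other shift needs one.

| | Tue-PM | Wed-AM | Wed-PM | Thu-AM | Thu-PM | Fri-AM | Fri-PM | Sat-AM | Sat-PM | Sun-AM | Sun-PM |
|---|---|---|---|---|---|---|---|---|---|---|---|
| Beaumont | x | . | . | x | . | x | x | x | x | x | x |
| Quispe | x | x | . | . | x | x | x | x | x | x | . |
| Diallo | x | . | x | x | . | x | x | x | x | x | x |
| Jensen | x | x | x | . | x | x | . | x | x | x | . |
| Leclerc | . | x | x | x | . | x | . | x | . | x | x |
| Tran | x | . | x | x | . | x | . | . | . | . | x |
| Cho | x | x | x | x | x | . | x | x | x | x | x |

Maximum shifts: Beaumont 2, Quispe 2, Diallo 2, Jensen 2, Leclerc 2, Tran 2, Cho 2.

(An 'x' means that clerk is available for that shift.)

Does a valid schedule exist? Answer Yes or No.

Yes

One valid schedule: Tue-PM→Tran+Cho, Wed-AM→Quispe, Wed-PM→Diallo, Thu-AM→Beaumont, Thu-PM→Quispe, Fri-AM→Jensen, Fri-PM→Beaumont, Sat-AM→Jensen, Sat-PM→Diallo, Sun-AM→Leclerc+Cho, Sun-PM→Leclerc.
Loads: Beaumont 2/2, Quispe 2/2, Diallo 2/2, Jensen 2/2, Leclerc 2/2, Tran 1/2, Cho 2/2 — all within limits.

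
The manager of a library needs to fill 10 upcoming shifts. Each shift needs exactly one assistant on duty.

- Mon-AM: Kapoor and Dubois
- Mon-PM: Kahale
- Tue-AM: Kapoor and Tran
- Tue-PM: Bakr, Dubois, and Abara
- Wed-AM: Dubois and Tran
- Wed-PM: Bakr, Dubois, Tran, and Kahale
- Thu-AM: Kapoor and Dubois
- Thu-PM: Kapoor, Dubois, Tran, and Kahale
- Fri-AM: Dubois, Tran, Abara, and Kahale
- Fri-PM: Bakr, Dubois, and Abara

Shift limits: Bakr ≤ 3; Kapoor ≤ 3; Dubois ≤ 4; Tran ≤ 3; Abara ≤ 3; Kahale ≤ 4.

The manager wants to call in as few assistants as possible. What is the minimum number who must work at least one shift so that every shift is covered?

3

10 slots to fill and no one can take more than 4, so at least ⌈10/4⌉ = 3 assistants are needed.
Kapoor, Dubois, and Kahale alone can cover everything: Mon-AM→Kapoor, Mon-PM→Kahale, Tue-AM→Kapoor, Tue-PM→Dubois, Wed-AM→Dubois, Wed-PM→Dubois, Thu-AM→Kapoor, Thu-PM→Kahale, Fri-AM→Kahale, Fri-PM→Dubois.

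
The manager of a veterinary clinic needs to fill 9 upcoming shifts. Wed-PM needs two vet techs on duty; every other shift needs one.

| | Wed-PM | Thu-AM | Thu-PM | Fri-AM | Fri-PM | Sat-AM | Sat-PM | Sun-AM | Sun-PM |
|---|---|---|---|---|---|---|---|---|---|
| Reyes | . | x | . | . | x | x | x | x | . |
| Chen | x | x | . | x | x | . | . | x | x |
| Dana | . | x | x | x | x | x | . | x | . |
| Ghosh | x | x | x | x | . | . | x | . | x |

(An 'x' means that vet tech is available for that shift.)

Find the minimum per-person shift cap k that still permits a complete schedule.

With 4 vet techs and 10 worker-slots to fill, someone must work at least ⌈10/4⌉ = 3 shifts, so k ≥ 3.
k = 3 works: Wed-PM→Chen+Ghosh, Thu-AM→Dana, Thu-PM→Dana, Fri-AM→Chen, Fri-PM→Reyes, Sat-AM→Reyes, Sat-PM→Reyes, Sun-AM→Dana, Sun-PM→Chen.
Loads: Reyes 3, Chen 3, Dana 3, Ghosh 1 — all ≤ 3.

3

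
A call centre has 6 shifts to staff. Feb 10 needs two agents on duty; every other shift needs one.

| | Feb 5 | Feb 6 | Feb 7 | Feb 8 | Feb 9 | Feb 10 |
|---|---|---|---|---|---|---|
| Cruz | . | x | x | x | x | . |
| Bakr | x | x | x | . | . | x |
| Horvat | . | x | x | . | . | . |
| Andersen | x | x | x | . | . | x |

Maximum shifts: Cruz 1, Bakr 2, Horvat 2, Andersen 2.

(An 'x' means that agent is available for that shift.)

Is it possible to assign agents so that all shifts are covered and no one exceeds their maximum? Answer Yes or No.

Total capacity is 7 and 7 slots are needed, so capacity alone doesn't rule it out.
Shifts {Feb 8, Feb 9} need 2 worker-slots in total, but the agents available for any of those shifts (Cruz) can supply at most 1 among them. So no valid schedule exists.

No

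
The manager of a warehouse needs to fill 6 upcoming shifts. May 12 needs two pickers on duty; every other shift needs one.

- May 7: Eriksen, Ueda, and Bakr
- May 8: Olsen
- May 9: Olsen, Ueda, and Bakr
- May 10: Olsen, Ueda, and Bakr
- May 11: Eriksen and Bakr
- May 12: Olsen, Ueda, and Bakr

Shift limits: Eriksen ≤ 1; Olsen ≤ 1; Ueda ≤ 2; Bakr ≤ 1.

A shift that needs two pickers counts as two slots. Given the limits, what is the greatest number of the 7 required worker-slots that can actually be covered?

5

Total capacity across all pickers is 1+1+2+1 = 5, and 7 slots are needed, so at most 5 can be filled.
An assignment achieving 5: May 7→Ueda, May 8→Olsen, May 9→Ueda, May 10→Bakr, May 11→Eriksen.
Loads: Eriksen 1/1, Olsen 1/1, Ueda 2/2, Bakr 1/1.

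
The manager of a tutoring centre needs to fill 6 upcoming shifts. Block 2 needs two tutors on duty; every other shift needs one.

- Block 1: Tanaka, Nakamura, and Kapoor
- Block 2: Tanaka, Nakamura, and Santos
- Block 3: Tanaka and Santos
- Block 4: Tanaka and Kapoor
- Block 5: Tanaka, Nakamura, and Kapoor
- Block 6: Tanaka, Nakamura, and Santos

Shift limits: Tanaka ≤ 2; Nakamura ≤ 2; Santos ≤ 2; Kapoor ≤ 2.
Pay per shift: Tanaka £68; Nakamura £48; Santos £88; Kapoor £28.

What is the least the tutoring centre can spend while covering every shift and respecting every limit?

£376

Picking the cheapest available tutor for each shift independently would cost £316, but that ignores the shift limits.
An optimal schedule: Block 1→Kapoor, Block 2→Nakamura+Tanaka, Block 3→Tanaka, Block 4→Kapoor, Block 5→Nakamura, Block 6→Santos.
Total: 28 + 48 + 68 + 68 + 28 + 48 + 88 = £376.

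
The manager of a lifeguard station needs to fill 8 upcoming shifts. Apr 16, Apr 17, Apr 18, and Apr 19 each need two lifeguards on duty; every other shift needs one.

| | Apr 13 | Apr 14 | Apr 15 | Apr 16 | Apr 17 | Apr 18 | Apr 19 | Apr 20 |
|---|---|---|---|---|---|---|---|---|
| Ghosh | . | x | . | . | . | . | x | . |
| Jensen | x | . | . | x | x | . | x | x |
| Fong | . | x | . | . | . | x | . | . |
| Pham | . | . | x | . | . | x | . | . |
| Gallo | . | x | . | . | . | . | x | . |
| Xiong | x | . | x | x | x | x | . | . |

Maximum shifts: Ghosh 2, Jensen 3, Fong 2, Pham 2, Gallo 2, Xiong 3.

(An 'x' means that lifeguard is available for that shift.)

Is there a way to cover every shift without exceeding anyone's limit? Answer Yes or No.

Yes

Apr 16 can only be covered by Jensen and Xiong, so that assignment is forced.
Apr 17 can only be covered by Jensen and Xiong, so that assignment is forced.
Apr 20 can only be covered by Jensen, so that assignment is forced.
One valid schedule: Apr 13→Xiong, Apr 14→Ghosh, Apr 15→Pham, Apr 16→Jensen+Xiong, Apr 17→Jensen+Xiong, Apr 18→Fong+Pham, Apr 19→Ghosh+Gallo, Apr 20→Jensen.
Loads: Ghosh 2/2, Jensen 3/3, Fong 1/2, Pham 2/2, Gallo 1/2, Xiong 3/3 — all within limits.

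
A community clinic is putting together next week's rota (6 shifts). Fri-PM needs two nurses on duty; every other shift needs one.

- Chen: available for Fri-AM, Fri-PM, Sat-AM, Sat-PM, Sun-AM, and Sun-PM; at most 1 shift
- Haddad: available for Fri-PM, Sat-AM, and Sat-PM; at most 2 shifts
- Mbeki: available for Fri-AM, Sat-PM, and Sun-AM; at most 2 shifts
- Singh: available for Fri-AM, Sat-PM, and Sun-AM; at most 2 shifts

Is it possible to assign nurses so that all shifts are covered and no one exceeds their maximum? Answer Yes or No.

Total capacity is 7 and 7 slots are needed, so capacity alone doesn't rule it out.
Shifts {Fri-PM, Sun-PM} need 3 worker-slots in total, but the nurses available for any of those shifts (Chen and Haddad) can supply at most 2 among them. So no valid schedule exists.

No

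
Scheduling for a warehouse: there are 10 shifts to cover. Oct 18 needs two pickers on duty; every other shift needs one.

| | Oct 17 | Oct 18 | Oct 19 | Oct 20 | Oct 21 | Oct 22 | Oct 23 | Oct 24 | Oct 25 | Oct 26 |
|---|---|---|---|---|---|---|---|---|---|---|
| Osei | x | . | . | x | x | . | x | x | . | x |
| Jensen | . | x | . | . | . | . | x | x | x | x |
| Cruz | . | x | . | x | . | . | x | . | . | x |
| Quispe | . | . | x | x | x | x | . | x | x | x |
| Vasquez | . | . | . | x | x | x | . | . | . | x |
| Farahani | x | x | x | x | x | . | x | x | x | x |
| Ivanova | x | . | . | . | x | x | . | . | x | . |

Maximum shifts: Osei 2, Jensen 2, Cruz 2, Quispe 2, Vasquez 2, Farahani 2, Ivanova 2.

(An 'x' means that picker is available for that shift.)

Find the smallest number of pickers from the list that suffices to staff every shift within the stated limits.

6

11 slots to fill and no one can take more than 2, so at least ⌈11/2⌉ = 6 pickers are needed.
Osei, Jensen, Cruz, Quispe, Vasquez, and Farahani alone can cover everything: Oct 17→Osei, Oct 18→Jensen+Cruz, Oct 19→Quispe, Oct 20→Vasquez, Oct 21→Osei, Oct 22→Quispe, Oct 23→Cruz, Oct 24→Farahani, Oct 25→Jensen, Oct 26→Vasquez.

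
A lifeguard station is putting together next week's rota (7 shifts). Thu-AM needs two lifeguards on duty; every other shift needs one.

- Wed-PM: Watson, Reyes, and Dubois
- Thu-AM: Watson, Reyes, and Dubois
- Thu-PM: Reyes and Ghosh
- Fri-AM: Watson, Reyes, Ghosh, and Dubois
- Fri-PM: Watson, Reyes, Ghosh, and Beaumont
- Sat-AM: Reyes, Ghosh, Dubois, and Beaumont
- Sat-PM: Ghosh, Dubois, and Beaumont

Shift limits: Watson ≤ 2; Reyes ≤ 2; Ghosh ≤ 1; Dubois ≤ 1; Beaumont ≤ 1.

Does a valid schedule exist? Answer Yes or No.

No

Total capacity is 2+2+1+1+1 = 7 but 8 worker-slots are needed — infeasible.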